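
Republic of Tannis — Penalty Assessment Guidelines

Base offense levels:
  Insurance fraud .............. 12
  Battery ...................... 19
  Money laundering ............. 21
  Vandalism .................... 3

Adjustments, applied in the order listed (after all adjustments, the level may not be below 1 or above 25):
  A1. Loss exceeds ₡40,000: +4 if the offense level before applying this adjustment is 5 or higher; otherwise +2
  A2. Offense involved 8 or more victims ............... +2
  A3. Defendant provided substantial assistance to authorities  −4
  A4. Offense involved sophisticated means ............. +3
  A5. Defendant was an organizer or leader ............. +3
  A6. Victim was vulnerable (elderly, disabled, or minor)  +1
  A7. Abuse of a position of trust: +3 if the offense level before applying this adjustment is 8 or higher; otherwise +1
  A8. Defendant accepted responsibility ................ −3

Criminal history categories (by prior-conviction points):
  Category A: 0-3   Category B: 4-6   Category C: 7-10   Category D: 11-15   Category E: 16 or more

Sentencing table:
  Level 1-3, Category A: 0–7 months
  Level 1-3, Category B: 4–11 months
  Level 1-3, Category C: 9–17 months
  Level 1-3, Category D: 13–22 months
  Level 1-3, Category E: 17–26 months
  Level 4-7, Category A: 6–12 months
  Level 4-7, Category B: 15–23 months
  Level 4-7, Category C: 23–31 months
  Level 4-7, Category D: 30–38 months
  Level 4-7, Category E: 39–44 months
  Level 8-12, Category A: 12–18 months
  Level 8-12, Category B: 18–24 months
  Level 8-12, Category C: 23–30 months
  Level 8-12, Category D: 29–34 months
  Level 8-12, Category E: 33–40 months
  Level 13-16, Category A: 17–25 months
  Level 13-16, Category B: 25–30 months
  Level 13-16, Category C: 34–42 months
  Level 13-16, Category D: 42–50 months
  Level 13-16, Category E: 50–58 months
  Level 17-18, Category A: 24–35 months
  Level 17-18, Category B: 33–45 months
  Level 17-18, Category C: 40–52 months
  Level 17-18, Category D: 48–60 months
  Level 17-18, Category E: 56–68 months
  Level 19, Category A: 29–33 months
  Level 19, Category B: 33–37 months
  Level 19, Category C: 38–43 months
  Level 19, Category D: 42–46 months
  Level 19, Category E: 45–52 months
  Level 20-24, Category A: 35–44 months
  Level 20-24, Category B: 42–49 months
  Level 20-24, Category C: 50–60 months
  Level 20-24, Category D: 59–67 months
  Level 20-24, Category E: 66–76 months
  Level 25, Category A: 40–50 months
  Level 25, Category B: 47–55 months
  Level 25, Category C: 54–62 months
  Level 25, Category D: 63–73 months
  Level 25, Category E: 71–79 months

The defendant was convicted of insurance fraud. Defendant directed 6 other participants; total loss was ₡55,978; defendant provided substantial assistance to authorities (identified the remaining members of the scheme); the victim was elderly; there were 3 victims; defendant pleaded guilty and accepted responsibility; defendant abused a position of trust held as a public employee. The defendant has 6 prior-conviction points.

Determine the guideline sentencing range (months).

25-30 months

Base offense level for insurance fraud: 12.
A1 applies (level before this adjustment is 12 ≥ 5, so +4): 12 + 4 = 16.
A3 applies: 16 − 4 = 12.
A5 applies: 12 + 3 = 15.
A6 applies: 15 + 1 = 16.
A7 applies (level before this adjustment is 16 ≥ 8, so +3): 16 + 3 = 19.
A8 applies: 19 − 3 = 16.
Final offense level: 16.
Criminal history: 6 prior points → Category B (4-6).
Level 16 falls in the 13-16 band.
Grid: Level 13-16 × Category B = 25-30 months.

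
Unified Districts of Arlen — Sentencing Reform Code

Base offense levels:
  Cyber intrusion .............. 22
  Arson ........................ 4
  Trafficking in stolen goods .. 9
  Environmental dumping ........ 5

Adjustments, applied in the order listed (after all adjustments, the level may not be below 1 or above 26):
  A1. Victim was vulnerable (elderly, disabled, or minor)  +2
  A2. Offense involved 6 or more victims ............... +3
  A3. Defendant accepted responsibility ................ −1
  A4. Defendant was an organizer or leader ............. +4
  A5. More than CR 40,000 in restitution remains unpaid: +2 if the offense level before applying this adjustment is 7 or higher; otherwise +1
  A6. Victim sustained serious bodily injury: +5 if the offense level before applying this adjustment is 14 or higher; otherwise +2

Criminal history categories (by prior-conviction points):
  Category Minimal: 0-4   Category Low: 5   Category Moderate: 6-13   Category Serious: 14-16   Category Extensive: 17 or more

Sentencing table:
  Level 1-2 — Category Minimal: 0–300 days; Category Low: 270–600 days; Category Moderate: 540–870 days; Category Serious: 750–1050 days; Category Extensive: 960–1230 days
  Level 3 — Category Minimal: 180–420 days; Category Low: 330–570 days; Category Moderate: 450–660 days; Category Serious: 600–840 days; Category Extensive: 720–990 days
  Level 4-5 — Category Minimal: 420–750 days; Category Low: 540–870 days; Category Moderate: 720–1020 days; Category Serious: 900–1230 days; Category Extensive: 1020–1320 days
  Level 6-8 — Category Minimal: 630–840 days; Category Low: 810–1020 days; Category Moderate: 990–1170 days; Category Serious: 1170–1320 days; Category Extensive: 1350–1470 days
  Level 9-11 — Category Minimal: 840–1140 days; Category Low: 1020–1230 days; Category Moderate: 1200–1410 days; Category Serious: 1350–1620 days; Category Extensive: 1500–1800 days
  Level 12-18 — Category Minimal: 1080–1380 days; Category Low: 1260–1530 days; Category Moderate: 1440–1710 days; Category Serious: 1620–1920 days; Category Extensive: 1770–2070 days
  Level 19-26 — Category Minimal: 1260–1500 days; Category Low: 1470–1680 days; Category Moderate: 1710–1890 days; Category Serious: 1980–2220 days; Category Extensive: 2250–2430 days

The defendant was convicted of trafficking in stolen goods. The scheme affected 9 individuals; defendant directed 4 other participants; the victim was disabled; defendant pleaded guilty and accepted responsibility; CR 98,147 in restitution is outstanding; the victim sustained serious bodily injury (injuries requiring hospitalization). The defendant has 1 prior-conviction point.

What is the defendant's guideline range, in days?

Base offense level for trafficking in stolen goods: 9.
A1 applies: 9 + 2 = 11.
A2 applies: 11 + 3 = 14.
A3 applies: 14 − 1 = 13.
A4 applies: 13 + 4 = 17.
A5 applies (level before this adjustment is 17 ≥ 7, so +2): 17 + 2 = 19.
A6 applies (level before this adjustment is 19 ≥ 14, so +5): 19 + 5 = 24.
Final offense level: 24.
Criminal history: 1 prior point → Category Minimal (0-4).
Level 24 falls in the 19-26 band.
Grid: Level 19-26 × Category Minimal = 1260-1500 days.

1260-1500 days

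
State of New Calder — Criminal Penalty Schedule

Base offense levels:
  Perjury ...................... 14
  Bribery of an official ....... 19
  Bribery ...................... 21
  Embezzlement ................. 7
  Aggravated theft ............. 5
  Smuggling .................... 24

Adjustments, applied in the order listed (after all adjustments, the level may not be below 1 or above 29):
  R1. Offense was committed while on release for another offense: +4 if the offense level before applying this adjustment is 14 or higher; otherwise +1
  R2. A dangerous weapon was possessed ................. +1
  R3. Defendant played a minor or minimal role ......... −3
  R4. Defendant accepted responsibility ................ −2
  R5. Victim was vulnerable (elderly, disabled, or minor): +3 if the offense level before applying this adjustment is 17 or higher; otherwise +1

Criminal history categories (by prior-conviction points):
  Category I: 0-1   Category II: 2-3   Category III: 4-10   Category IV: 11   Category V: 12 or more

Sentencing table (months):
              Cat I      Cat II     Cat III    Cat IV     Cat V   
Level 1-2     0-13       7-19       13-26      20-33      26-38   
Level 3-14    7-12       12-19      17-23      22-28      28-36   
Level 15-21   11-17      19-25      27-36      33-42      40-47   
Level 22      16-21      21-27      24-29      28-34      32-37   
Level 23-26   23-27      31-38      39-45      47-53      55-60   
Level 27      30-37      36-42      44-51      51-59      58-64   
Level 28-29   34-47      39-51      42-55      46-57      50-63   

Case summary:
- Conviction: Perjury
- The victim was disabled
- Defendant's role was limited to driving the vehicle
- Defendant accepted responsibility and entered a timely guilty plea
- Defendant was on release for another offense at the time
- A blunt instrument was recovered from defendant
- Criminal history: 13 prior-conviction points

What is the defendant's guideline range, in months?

Base offense level for perjury: 14.
R1 applies (level before this adjustment is 14 ≥ 14, so +4): 14 + 4 = 18.
R2 applies: 18 + 1 = 19.
R3 applies: 19 − 3 = 16.
R4 applies: 16 − 2 = 14.
R5 applies (level before this adjustment is 14 < 17, so +1): 14 + 1 = 15.
Final offense level: 15.
Criminal history: 13 prior points → Category V (12+).
Level 15 falls in the 15-21 band.
Grid: Level 15-21 × Category V = 40-47 months.

40-47 months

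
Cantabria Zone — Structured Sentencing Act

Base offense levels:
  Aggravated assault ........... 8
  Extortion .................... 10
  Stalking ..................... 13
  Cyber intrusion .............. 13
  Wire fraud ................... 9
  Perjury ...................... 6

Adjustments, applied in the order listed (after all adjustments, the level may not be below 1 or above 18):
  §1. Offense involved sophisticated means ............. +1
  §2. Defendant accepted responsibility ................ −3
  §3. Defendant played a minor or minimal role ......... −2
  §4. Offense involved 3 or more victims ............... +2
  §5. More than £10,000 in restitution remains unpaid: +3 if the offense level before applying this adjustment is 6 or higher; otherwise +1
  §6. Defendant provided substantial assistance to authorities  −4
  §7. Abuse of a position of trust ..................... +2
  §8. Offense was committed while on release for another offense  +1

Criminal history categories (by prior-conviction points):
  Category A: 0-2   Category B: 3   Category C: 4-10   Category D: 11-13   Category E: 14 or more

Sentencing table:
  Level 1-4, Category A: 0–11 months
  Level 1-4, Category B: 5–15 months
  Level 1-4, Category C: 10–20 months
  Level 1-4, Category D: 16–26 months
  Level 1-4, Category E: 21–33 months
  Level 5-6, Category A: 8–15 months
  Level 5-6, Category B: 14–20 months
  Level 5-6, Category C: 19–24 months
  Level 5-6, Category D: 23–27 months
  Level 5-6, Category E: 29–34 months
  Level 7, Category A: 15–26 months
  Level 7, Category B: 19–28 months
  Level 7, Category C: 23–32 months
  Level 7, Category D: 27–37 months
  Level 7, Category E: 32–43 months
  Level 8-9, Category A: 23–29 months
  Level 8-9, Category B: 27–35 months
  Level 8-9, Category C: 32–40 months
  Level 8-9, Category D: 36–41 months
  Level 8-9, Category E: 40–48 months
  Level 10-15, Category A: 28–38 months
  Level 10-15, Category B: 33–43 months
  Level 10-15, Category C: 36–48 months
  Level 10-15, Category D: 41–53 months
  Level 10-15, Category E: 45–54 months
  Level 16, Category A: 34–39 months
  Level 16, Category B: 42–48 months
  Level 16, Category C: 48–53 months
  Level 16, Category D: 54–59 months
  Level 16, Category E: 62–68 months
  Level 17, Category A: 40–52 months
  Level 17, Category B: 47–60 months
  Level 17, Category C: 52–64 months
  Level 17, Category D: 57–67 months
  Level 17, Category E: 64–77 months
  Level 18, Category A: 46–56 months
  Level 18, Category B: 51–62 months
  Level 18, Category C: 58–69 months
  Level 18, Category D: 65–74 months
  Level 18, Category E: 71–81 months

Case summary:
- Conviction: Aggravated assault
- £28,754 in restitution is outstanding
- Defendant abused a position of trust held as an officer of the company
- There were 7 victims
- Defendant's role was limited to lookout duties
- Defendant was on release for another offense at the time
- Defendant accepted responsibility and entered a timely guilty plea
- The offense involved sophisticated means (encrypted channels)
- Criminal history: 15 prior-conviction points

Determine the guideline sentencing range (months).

45-54 months

Base offense level for aggravated assault: 8.
§1 applies: 8 + 1 = 9.
§2 applies: 9 − 3 = 6.
§3 applies: 6 − 2 = 4.
§4 applies: 4 + 2 = 6.
§5 applies (level before this adjustment is 6 ≥ 6, so +3): 6 + 3 = 9.
§6 does not apply.
§7 applies: 9 + 2 = 11.
§8 applies: 11 + 1 = 12.
Final offense level: 12.
Criminal history: 15 prior points → Category E (14+).
Level 12 falls in the 10-15 band.
Grid: Level 10-15 × Category E = 45-54 months.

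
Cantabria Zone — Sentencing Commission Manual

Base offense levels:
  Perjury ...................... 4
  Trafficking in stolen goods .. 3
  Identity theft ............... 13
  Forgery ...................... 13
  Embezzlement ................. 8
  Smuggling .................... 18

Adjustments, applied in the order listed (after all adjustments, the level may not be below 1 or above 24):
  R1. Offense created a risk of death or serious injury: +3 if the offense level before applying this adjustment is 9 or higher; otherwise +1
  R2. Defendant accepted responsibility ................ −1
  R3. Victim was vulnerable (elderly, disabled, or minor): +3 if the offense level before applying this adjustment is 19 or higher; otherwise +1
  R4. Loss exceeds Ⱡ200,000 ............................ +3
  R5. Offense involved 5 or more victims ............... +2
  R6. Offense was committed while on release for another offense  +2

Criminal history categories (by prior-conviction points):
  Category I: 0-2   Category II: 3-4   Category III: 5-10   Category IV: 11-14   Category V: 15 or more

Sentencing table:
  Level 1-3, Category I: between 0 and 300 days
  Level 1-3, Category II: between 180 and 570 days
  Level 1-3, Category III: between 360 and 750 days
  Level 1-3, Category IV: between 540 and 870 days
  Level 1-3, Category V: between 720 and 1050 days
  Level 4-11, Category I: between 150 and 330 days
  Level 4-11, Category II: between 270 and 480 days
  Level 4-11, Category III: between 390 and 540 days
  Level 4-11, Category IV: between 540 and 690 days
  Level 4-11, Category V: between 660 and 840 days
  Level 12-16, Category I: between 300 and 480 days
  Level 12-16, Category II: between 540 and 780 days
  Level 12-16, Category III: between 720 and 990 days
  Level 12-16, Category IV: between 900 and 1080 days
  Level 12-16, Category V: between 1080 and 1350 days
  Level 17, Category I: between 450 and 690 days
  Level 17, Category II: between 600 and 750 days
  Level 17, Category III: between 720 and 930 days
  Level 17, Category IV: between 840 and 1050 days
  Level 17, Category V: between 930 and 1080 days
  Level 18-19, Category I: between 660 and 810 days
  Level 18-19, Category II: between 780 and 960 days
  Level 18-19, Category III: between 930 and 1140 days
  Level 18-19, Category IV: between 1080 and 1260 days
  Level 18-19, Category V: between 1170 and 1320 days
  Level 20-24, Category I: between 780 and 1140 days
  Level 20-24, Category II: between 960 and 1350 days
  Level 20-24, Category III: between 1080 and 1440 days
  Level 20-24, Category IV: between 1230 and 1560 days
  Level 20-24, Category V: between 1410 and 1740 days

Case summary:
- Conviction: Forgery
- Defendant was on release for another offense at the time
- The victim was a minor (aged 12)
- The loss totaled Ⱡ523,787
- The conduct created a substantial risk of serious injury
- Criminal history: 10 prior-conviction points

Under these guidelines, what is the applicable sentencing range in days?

Base offense level for forgery: 13.
R1 applies (level before this adjustment is 13 ≥ 9, so +3): 13 + 3 = 16.
R3 applies (level before this adjustment is 16 < 19, so +1): 16 + 1 = 17.
R4 applies: 17 + 3 = 20.
R6 applies: 20 + 2 = 22.
Final offense level: 22.
Criminal history: 10 prior points → Category III (5-10).
Level 22 falls in the 20-24 band.
Grid: Level 20-24 × Category III = 1080-1440 days.

1080-1440 days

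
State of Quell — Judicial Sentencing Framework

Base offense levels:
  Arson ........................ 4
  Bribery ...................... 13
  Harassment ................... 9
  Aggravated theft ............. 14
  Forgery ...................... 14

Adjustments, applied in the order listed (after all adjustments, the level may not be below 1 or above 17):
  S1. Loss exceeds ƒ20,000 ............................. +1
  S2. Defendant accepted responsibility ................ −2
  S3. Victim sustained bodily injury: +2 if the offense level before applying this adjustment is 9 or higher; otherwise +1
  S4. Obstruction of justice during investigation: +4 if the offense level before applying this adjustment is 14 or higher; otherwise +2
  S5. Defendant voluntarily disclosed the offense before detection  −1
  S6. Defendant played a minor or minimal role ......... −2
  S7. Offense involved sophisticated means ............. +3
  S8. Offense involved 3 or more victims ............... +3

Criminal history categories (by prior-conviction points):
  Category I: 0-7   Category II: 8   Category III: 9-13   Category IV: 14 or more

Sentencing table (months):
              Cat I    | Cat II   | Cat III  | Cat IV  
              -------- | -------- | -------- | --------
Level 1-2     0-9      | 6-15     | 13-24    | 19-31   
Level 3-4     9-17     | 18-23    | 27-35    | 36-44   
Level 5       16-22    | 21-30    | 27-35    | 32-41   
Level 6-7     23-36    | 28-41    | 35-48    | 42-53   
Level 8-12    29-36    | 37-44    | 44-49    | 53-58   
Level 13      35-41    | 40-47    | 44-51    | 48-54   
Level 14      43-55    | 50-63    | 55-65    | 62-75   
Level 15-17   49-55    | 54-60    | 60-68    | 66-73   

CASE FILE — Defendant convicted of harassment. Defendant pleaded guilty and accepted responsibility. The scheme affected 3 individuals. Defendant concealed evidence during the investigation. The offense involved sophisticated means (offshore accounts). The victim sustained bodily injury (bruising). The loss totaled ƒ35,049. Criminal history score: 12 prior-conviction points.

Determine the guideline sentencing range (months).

Base offense level for harassment: 9.
S1 applies: 9 + 1 = 10.
S2 applies: 10 − 2 = 8.
S3 applies (level before this adjustment is 8 < 9, so +1): 8 + 1 = 9.
S4 applies (level before this adjustment is 9 < 14, so +2): 9 + 2 = 11.
S5 does not apply.
S7 applies: 11 + 3 = 14.
S8 applies: 14 + 3 = 17.
Final offense level: 17.
Criminal history: 12 prior points → Category III (9-13).
Level 17 falls in the 15-17 band.
Grid: Level 15-17 × Category III = 60-68 months.

60-68 months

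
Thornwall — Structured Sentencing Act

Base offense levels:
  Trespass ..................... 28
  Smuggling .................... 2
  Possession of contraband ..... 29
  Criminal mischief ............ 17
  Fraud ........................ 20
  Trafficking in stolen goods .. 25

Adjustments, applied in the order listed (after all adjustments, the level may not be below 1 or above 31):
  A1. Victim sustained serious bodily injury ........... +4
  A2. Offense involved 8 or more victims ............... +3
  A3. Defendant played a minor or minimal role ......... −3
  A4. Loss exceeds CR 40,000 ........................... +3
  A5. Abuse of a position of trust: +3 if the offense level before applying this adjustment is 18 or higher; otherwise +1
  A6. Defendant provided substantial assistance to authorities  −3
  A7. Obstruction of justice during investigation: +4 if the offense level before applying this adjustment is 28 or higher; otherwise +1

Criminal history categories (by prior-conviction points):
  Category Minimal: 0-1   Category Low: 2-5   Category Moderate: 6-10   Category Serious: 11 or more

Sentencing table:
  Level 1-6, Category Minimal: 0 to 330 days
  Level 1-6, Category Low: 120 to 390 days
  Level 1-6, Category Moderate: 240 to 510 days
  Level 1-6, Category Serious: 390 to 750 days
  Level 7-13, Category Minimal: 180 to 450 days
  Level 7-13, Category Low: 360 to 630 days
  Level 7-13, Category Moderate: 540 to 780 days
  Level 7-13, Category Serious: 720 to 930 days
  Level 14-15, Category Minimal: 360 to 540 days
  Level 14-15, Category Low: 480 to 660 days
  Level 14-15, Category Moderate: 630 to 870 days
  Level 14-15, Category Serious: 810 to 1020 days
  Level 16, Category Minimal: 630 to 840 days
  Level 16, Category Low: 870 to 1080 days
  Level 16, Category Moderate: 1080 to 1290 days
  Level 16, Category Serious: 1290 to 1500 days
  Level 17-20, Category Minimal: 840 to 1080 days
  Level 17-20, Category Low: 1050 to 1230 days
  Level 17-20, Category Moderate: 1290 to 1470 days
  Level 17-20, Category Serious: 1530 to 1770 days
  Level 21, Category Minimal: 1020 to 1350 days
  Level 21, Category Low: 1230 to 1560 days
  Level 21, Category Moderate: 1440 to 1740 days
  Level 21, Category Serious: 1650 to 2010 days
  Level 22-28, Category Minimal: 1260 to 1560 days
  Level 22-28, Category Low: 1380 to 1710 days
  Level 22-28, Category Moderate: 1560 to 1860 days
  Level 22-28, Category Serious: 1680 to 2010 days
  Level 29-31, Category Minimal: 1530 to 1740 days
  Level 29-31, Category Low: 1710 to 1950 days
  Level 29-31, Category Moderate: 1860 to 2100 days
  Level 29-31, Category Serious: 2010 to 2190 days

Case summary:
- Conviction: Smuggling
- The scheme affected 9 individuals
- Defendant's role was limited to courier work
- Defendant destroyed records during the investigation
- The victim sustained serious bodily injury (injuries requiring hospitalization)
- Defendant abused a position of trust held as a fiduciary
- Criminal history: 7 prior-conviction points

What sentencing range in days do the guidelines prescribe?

Base offense level for smuggling: 2.
A1 applies: 2 + 4 = 6.
A2 applies: 6 + 3 = 9.
A3 applies: 9 − 3 = 6.
A5 applies (level before this adjustment is 6 < 18, so +1): 6 + 1 = 7.
A7 applies (level before this adjustment is 7 < 28, so +1): 7 + 1 = 8.
Final offense level: 8.
Criminal history: 7 prior points → Category Moderate (6-10).
Level 8 falls in the 7-13 band.
Grid: Level 7-13 × Category Moderate = 540-780 days.

540-780 days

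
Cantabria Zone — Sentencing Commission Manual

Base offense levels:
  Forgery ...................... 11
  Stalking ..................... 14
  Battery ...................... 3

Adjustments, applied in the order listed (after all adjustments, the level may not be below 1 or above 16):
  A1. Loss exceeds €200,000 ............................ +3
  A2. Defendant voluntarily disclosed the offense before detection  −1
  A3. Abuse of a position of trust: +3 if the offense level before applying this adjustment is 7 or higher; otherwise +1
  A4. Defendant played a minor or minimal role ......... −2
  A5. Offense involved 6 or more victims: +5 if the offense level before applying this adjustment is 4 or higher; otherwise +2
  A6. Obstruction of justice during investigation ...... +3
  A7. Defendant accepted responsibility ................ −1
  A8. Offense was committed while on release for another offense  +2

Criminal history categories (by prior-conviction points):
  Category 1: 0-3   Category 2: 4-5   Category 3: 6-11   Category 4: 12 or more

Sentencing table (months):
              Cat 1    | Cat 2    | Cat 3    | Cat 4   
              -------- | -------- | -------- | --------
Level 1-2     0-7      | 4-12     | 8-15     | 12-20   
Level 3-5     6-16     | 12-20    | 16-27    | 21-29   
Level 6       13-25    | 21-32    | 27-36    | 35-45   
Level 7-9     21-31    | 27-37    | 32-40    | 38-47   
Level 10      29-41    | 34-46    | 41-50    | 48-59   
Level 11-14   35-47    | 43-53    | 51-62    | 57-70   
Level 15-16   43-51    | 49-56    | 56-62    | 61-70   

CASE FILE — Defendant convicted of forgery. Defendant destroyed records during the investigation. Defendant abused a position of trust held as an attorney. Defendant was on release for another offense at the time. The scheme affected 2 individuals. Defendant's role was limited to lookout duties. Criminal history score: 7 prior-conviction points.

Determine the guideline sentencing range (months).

Base offense level for forgery: 11.
A1 does not apply.
A2 does not apply.
A3 applies (level before this adjustment is 11 ≥ 7, so +3): 11 + 3 = 14.
A4 applies: 14 − 2 = 12.
A5 does not apply.
A6 applies: 12 + 3 = 15.
A7 does not apply.
A8 applies: 15 + 2 = 17.
Level 17 exceeds the maximum of 16; capped at 16.
Final offense level: 16.
Criminal history: 7 prior points → Category 3 (6-11).
Level 16 falls in the 15-16 band.
Grid: Level 15-16 × Category 3 = 56-62 months.

56-62 months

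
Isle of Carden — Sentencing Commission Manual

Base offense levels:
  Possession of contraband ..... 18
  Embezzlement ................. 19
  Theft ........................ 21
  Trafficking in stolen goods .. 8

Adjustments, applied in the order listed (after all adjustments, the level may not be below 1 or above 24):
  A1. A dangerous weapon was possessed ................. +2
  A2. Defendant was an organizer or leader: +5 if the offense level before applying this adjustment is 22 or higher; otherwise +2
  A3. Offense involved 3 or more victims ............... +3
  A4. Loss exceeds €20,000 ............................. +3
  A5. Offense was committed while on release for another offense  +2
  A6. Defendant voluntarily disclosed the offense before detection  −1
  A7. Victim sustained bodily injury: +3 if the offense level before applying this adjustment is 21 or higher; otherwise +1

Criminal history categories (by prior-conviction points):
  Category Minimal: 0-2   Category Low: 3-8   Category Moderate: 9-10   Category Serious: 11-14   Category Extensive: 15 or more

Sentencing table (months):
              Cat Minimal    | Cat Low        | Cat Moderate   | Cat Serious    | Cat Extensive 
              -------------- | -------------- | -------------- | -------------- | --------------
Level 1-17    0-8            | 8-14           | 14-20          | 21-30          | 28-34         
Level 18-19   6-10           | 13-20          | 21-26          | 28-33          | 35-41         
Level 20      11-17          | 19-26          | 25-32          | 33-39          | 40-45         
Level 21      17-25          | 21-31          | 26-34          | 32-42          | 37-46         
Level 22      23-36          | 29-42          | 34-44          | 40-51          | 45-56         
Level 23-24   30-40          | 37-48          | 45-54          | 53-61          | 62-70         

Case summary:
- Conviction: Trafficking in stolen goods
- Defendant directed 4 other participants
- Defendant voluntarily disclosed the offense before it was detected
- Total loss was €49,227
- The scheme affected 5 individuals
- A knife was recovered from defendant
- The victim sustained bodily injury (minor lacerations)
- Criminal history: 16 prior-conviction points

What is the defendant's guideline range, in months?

35-41 months

Base offense level for trafficking in stolen goods: 8.
A1 applies: 8 + 2 = 10.
A2 applies (level before this adjustment is 10 < 22, so +2): 10 + 2 = 12.
A3 applies: 12 + 3 = 15.
A4 applies: 15 + 3 = 18.
A6 applies: 18 − 1 = 17.
A7 applies (level before this adjustment is 17 < 21, so +1): 17 + 1 = 18.
Final offense level: 18.
Criminal history: 16 prior points → Category Extensive (15+).
Level 18 falls in the 18-19 band.
Grid: Level 18-19 × Category Extensive = 35-41 months.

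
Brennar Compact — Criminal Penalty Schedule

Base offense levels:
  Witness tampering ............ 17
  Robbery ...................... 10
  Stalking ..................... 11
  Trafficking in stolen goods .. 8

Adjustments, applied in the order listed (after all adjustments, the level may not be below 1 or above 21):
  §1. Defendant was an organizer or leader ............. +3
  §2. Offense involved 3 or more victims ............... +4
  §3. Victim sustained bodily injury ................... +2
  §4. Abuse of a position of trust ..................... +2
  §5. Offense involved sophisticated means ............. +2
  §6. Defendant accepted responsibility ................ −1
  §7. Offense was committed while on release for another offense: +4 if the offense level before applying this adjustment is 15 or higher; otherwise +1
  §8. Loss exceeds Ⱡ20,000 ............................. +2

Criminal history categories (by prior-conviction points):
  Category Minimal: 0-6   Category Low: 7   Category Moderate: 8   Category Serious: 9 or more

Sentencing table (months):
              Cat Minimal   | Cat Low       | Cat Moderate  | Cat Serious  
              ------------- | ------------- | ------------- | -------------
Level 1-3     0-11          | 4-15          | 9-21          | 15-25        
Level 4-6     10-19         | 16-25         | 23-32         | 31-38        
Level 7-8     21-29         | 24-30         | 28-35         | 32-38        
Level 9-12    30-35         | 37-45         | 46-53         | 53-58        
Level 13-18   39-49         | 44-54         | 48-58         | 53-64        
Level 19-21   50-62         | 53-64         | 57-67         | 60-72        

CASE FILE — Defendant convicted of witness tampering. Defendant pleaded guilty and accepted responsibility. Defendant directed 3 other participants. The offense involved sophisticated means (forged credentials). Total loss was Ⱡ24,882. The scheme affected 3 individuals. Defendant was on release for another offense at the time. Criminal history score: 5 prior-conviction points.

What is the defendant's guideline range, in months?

50-62 months

Base offense level for witness tampering: 17.
§1 applies: 17 + 3 = 20.
§2 applies: 20 + 4 = 24.
§3 does not apply.
§4 does not apply.
§5 applies: 24 + 2 = 26.
§6 applies: 26 − 1 = 25.
§7 applies (level before this adjustment is 25 ≥ 15, so +4): 25 + 4 = 29.
§8 applies: 29 + 2 = 31.
Level 31 exceeds the maximum of 21; capped at 21.
Final offense level: 21.
Criminal history: 5 prior points → Category Minimal (0-6).
Level 21 falls in the 19-21 band.
Grid: Level 19-21 × Category Minimal = 50-62 months.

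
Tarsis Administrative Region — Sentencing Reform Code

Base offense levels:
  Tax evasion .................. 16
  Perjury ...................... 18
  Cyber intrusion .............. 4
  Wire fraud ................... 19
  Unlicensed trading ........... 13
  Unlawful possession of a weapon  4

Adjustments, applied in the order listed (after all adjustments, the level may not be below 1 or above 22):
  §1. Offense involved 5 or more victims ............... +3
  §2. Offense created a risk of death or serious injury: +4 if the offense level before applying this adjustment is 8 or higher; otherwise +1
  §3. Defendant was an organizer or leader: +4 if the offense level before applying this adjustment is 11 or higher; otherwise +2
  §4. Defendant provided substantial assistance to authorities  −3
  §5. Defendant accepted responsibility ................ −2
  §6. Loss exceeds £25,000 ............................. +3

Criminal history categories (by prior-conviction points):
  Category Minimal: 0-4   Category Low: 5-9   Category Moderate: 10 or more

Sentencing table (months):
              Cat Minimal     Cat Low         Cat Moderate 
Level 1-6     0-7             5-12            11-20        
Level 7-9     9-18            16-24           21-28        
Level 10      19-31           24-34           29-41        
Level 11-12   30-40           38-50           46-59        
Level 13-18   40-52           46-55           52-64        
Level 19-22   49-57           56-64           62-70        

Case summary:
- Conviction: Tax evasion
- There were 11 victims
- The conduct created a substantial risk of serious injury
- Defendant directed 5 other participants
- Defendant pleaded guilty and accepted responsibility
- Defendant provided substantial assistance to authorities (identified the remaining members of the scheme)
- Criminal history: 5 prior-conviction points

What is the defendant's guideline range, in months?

Base offense level for tax evasion: 16.
§1 applies: 16 + 3 = 19.
§2 applies (level before this adjustment is 19 ≥ 8, so +4): 19 + 4 = 23.
§3 applies (level before this adjustment is 23 ≥ 11, so +4): 23 + 4 = 27.
§4 applies: 27 − 3 = 24.
§5 applies: 24 − 2 = 22.
Final offense level: 22.
Criminal history: 5 prior points → Category Low (5-9).
Level 22 falls in the 19-22 band.
Grid: Level 19-22 × Category Low = 56-64 months.

56-64 months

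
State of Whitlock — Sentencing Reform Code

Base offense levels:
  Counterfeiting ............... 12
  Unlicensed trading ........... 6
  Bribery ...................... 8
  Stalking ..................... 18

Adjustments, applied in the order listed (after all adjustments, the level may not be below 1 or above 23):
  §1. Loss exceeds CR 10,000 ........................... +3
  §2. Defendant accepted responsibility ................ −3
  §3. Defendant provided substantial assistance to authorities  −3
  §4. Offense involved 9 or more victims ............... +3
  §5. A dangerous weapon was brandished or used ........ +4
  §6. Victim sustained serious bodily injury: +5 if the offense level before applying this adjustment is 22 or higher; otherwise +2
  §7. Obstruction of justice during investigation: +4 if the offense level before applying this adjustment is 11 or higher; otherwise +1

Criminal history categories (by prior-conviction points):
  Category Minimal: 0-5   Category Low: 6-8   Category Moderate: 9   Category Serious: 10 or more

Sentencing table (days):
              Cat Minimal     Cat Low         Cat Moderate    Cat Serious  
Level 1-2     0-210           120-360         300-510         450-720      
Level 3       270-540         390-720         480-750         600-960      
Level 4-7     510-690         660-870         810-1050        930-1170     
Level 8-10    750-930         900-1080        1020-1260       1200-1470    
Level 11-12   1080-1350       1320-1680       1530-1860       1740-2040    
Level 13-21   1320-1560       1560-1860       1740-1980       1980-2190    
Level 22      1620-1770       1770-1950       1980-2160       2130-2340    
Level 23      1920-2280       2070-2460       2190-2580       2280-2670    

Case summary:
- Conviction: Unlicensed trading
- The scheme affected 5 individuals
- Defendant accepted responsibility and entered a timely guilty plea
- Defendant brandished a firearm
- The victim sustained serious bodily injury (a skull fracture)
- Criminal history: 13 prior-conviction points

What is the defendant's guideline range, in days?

1200-1470 days

Base offense level for unlicensed trading: 6.
§2 applies: 6 − 3 = 3.
§3 does not apply.
§5 applies: 3 + 4 = 7.
§6 applies (level before this adjustment is 7 < 22, so +2): 7 + 2 = 9.
§7 does not apply.
Final offense level: 9.
Criminal history: 13 prior points → Category Serious (10+).
Level 9 falls in the 8-10 band.
Grid: Level 8-10 × Category Serious = 1200-1470 days.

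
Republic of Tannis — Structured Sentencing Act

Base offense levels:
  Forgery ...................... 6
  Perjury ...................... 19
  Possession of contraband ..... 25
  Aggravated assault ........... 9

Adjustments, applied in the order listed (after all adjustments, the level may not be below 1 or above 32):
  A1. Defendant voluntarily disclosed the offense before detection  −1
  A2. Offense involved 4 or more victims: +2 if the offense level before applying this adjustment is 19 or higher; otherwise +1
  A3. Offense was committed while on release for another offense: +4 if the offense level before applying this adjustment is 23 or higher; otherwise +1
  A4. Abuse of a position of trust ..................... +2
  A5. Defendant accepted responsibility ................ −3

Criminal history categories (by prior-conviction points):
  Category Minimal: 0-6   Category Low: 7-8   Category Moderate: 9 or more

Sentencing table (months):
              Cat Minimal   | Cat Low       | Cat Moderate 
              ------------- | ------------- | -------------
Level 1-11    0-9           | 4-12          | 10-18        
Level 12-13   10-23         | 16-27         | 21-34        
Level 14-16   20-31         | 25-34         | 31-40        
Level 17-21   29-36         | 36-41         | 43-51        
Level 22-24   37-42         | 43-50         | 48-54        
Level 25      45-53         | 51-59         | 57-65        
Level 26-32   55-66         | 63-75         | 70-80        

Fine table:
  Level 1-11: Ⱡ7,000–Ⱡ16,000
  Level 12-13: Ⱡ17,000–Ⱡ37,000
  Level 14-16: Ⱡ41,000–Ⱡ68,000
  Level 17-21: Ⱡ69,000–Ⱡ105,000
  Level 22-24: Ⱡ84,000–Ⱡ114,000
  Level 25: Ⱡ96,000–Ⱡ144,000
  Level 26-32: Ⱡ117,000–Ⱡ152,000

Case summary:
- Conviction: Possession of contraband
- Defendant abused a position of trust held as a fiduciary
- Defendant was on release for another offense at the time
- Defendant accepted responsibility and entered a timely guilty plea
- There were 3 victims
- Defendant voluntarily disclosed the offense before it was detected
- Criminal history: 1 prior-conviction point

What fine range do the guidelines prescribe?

Base offense level for possession of contraband: 25.
A1 applies: 25 − 1 = 24.
A3 applies (level before this adjustment is 24 ≥ 23, so +4): 24 + 4 = 28.
A4 applies: 28 + 2 = 30.
A5 applies: 30 − 3 = 27.
Final offense level: 27.
Level 27 falls in the 26-32 band.
Fine table: Level 26-32 → Ⱡ117,000–Ⱡ152,000.

Ⱡ117,000–Ⱡ152,000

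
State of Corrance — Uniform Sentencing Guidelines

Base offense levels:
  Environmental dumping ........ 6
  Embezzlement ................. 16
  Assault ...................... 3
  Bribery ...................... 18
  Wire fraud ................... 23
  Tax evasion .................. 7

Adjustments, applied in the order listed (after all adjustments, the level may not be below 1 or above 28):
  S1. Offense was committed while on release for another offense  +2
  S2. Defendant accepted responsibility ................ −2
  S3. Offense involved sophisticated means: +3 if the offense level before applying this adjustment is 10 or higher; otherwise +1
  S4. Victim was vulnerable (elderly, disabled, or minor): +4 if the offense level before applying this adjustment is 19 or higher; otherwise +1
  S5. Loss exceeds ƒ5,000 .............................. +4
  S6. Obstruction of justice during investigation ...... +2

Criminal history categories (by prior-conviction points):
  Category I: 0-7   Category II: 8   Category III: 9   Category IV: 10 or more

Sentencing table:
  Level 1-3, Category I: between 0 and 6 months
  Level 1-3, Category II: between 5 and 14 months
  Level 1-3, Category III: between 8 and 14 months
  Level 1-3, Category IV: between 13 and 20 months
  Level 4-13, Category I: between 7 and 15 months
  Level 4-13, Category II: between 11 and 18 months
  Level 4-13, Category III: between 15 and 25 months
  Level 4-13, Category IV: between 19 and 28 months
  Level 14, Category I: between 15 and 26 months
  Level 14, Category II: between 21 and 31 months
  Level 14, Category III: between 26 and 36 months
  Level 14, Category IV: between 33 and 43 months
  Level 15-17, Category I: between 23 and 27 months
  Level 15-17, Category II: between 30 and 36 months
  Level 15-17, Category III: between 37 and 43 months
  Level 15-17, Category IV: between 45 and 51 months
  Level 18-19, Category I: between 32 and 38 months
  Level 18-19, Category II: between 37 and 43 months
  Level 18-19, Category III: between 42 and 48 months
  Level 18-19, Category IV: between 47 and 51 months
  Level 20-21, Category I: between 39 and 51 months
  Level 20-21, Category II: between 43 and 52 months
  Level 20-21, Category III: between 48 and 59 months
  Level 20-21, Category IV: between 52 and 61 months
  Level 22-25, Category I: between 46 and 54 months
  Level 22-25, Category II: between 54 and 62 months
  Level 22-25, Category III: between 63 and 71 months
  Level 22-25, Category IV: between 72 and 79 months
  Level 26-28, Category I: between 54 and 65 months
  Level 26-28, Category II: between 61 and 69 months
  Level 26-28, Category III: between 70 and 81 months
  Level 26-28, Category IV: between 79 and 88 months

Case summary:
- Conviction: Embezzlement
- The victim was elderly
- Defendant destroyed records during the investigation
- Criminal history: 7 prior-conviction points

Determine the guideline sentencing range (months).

32-38 months

Base offense level for embezzlement: 16.
S1 does not apply.
S2 does not apply.
S3 does not apply.
S4 applies (level before this adjustment is 16 < 19, so +1): 16 + 1 = 17.
S5 does not apply.
S6 applies: 17 + 2 = 19.
Final offense level: 19.
Criminal history: 7 prior points → Category I (0-7).
Level 19 falls in the 18-19 band.
Grid: Level 18-19 × Category I = 32-38 months.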